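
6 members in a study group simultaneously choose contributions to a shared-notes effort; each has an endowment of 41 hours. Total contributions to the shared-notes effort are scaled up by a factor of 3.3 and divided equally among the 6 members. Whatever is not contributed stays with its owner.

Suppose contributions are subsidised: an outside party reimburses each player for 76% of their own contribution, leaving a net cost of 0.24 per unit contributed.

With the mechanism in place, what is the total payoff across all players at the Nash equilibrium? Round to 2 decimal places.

The effective private return per unit is now (3.3/6) / 0.24 = 2.2917 > 1, so every player's dominant strategy flips to full contribution.
So the Nash equilibrium is full contribution by all 6; the group earns 6 × (41 × 0.76 + 3.3 × 41) = 998.76.

998.76 hours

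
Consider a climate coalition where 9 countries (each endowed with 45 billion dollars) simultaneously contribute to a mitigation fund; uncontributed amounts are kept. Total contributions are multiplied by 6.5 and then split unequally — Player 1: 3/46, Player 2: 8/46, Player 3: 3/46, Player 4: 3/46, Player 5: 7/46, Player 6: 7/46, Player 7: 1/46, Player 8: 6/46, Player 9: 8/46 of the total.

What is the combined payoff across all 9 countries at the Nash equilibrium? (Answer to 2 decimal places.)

A player with share s gets back 6.5·s per unit contributed, so full contribution is dominant for anyone with s > 1/6.5 = 0.1538 and zero contribution is dominant for anyone below.
Player 2 and Player 9 are above the threshold, contributing 45 each; the remaining 7 contribute 0. Total contributed: 90.
The mitigation fund pays out 6.5 × 90 = 585.00 in total (split across the unequal shares, but the aggregate is all that matters for the group sum).
The 7 free-riders keep 45 each, adding 315. Group total = 315 + 585.00 = 900.00.

900.00 billion dollars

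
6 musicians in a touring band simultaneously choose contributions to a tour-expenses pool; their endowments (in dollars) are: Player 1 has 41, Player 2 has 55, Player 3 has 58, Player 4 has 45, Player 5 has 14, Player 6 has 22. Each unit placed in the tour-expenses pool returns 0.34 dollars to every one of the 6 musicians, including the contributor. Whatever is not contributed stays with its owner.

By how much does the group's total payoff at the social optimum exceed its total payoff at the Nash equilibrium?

244.40 dollars

The private return per contributed unit is 0.34 < 1 for everyone, so the Nash equilibrium is zero contribution and the group total is Σ E_j = 41 + 55 + 58 + 45 + 14 + 22 = 235.
Each contributed unit returns 2.040 to the group, so the social optimum is full contribution by everyone: group total = 2.040 × 235 = 479.40.
Efficiency loss = (2.040 − 1) × 235 = 244.40.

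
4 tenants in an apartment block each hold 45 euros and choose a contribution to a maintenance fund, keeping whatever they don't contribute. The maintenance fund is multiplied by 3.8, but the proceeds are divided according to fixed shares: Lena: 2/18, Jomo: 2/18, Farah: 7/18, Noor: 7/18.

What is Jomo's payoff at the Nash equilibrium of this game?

83.00 euros

For player j, contributing a unit is worthwhile iff 3.8 × (j's share) ≥ 1, i.e. iff j's share is at least 0.2632.
Farah and Noor clear that bar, contributing 45 each; the remaining 2 contribute 0. Total contributed: 90.
Jomo keeps 45 and receives 3.8 × 90 × 2/18 = 38.00 from the maintenance fund, for a payoff of 83.00.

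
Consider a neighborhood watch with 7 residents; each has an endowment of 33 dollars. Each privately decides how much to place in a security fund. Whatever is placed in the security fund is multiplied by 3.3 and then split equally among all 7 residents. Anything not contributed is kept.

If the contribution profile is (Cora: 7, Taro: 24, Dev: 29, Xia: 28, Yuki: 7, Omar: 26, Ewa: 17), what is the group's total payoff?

Total contributed: 7 + 24 + 29 + 28 + 7 + 26 + 17 = 138; total kept: 7 × 33 − 138 = 93.
The security fund pays out 3.3 × 138 = 455.40 in aggregate.
Group total = 93 + 455.40 = 548.40.

548.40 dollars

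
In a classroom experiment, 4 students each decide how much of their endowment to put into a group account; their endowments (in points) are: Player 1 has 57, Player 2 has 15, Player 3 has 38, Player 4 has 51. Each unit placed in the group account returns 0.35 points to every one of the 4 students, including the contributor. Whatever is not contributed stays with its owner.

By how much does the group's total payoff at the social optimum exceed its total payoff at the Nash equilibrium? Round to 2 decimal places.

64.40 points

The private return per contributed unit is 0.35 < 1 for everyone, so the Nash equilibrium is zero contribution and the group total is Σ E_j = 57 + 15 + 38 + 51 = 161.
Each contributed unit returns 1.400 to the group, so the social optimum is full contribution by everyone: group total = 1.400 × 161 = 225.40.
Efficiency loss = (1.400 − 1) × 161 = 64.40.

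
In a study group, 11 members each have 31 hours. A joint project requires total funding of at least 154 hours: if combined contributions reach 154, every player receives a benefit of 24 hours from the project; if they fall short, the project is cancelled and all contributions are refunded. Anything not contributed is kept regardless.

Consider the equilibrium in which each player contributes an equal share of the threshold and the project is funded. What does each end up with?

41 hours

Equal share of the threshold: 154/11 = 14.
At this profile no one gains by cutting their contribution: any cut drops the total below 154, the project is cancelled, contributions are refunded, and the deviator ends with 31, which is less than 31 − 14 + 24 = 41. Contributing more than 14 just wastes the excess. So contributing exactly 14 is a best response.
Each player's payoff: 31 − 14 + 24 = 41.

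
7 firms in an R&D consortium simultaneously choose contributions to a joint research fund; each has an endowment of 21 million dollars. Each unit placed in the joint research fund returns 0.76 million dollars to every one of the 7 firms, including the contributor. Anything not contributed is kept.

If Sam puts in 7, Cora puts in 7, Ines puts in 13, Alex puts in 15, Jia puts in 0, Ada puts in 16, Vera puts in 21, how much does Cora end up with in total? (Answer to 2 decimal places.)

Total contributed: 7 + 7 + 13 + 15 + 0 + 16 + 21 = 79.
Each receives 0.76 × 79 = 60.04 from the joint research fund.
Cora keeps 21 − 7 = 14, so Cora's payoff is 14 + 60.04 = 74.04.

74.04 million dollars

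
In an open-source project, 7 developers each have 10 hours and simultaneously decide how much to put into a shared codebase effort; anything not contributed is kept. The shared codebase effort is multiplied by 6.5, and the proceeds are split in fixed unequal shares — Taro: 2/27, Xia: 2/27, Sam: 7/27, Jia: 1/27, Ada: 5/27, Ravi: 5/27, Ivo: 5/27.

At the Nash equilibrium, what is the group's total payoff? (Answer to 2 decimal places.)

290.00 hours

Player j's private return per contributed unit is 6.5 × (j's share). Contributing is weakly dominant for j when that share is at least 1/6.5 = 0.1538, and contributing 0 is dominant otherwise.
Sam, Ada, Ravi and Ivo clear that bar, contributing 10 each; the remaining 3 contribute 0. Total contributed: 40.
The shared codebase effort pays out 6.5 × 40 = 260.00 in total (split across the unequal shares, but the aggregate is all that matters for the group sum).
The 3 free-riders keep 10 each, adding 30. Group total = 30 + 260.00 = 290.00.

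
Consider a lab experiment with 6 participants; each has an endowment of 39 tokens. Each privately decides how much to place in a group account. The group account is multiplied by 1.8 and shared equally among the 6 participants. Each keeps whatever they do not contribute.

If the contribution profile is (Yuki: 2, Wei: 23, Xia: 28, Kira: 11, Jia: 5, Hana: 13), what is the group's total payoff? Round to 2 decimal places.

Total contributed: 2 + 23 + 28 + 11 + 5 + 13 = 82; total kept: 6 × 39 − 82 = 152.
The group account pays out 1.8 × 82 = 147.60 in aggregate.
Group total = 152 + 147.60 = 299.60.

299.60 tokens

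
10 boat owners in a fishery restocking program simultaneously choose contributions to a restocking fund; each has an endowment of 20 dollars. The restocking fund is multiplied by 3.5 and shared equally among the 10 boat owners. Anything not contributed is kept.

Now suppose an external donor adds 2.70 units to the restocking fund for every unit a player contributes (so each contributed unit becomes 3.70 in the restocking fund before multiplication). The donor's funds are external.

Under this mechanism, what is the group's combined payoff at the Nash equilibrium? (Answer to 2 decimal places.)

The effective private return per unit is now 3.5 × 3.70 / 10 = 1.2950 > 1, so every player's dominant strategy flips to full contribution.
So the Nash equilibrium is full contribution by all 10; the group earns 3.5 × 3.70 × 200 = 2590.00.

2590.00 dollars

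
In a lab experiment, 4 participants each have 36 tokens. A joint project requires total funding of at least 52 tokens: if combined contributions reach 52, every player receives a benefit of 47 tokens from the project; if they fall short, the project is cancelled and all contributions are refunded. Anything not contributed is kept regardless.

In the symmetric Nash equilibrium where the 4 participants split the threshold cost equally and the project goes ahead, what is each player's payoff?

Equal share of the threshold: 52/4 = 13.
At this profile no one gains by cutting their contribution: any cut drops the total below 52, the project is cancelled, contributions are refunded, and the deviator ends with 36, which is less than 36 − 13 + 47 = 70. Contributing more than 13 just wastes the excess. So contributing exactly 13 is a best response.
Each player's payoff: 36 − 13 + 47 = 70.

70 tokens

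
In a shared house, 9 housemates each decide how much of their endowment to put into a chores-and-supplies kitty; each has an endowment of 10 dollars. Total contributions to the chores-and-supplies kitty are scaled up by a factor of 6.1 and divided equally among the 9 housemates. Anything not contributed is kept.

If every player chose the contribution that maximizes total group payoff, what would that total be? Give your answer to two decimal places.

549.00 dollars

Each contributed unit returns 6.100 to the group as a whole (0.6778 to each of 9 players), which exceeds 1, so the social optimum is full contribution: group total = 6.100 × 90 = 549.00.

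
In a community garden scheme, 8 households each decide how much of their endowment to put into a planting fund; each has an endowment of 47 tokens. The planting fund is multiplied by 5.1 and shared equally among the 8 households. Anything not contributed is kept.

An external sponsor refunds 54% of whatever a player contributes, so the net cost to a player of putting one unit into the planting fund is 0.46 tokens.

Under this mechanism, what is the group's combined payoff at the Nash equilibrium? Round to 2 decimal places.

Under the mechanism each unit contributed yields (5.1/8) / 0.46 = 1.3859 back to its contributor per unit of net cost, which exceeds 1, making full contribution the dominant choice for everyone.
At the Nash equilibrium everyone contributes 47. Group total payoff = 8 × (47 × 0.54 + 5.1 × 47) = 2120.64.

2120.64 tokens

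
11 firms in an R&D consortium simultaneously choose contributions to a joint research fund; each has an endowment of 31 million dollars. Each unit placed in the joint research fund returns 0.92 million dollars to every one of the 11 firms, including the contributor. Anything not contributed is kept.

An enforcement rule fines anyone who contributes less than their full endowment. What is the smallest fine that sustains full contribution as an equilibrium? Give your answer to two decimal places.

2.48 million dollars

Given the others contribute fully, the best deviation is to contribute 0 (any partial contribution still incurs the fine and gives up units whose private return 0.92 is below 1).
Deviating from 31 to 0 saves 31 million dollars but forfeits the deviator's share of the drop in the joint research fund: 0.92 × 31 = 28.52.
So the deviation gain is 31 − 28.52 = 2.48, and the fine must be at least 2.48 million dollars to wipe it out.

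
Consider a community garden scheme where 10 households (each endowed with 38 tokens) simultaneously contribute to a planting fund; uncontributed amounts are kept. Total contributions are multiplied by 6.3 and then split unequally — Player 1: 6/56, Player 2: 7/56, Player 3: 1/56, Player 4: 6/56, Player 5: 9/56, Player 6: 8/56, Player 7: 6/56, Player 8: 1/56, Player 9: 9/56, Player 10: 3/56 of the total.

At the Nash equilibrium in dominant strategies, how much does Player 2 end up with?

Each unit j contributes comes back to j as 6.3 × (j's share), so j prefers to contribute only if that share exceeds 1/6.3 = 0.1587; otherwise keeping the unit dominates.
Player 5 and Player 9 clear that bar, contributing 38 each; the remaining 8 contribute 0. Total contributed: 76.
Player 2 keeps 38 and receives 6.3 × 76 × 7/56 = 59.85 from the planting fund, for a payoff of 97.85.

97.85 tokens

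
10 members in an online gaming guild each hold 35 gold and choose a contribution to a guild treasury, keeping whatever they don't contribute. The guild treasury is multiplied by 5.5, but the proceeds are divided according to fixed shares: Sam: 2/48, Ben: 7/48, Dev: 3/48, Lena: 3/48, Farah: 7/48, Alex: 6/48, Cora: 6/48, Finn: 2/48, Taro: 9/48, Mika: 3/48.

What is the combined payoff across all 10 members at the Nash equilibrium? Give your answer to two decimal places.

Each unit j contributes comes back to j as 5.5 × (j's share), so j prefers to contribute only if that share exceeds 1/5.5 = 0.1818; otherwise keeping the unit dominates.
Taro alone (share 9/48) is above the threshold, contributing 35; the remaining 9 contribute 0. Total contributed: 35.
The guild treasury pays out 5.5 × 35 = 192.50 in total (split across the unequal shares, but the aggregate is all that matters for the group sum).
The 9 free-riders keep 35 each, adding 315. Group total = 315 + 192.50 = 507.50.

507.50 gold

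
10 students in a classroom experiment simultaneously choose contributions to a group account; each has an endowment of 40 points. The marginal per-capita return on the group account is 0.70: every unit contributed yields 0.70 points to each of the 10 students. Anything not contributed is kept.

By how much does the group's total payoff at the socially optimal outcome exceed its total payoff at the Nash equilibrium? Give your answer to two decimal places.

2400.00 points

The private return per contributed unit is 0.70 < 1, so contributing 0 is dominant for every player. At the Nash equilibrium everyone keeps their 40, and the group total is 10 × 40 = 400.
Each contributed unit returns 7.000 to the group as a whole (0.70 to each of 10 players), which exceeds 1, so the social optimum is full contribution: group total = 7.000 × 400 = 2800.00.
Efficiency loss = 2800.00 − 400 = 2400.00.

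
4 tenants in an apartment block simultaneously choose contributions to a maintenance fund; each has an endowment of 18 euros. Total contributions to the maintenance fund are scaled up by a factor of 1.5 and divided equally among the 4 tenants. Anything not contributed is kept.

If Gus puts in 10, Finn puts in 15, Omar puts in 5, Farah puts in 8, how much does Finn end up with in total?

17.25 euros

Total contributed: 10 + 15 + 5 + 8 = 38.
Each receives 1.5 × 38 / 4 = 14.25 from the maintenance fund.
Finn keeps 18 − 15 = 3, so Finn's payoff is 3 + 14.25 = 17.25.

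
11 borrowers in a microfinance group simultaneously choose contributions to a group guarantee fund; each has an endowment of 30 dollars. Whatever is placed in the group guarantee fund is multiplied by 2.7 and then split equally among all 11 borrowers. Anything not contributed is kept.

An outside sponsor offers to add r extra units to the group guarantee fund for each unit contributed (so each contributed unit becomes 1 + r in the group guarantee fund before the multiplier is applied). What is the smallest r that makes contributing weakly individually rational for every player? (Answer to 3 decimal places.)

With matching at rate r, one contributed unit becomes (1 + r) in the group guarantee fund and returns 2.7 × (1 + r) / 11 to the contributor.
Setting this equal to 1: 1 + r = 11/2.7 = 4.0741.
So the minimum matching rate is r = 4.0741 − 1 = 3.074.

3.074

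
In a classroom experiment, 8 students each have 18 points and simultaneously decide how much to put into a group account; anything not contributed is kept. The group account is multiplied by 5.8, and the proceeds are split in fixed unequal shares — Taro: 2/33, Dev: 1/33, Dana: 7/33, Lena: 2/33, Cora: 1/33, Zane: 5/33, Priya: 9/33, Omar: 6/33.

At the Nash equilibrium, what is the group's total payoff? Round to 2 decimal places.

403.20 points

Each unit j contributes comes back to j as 5.8 × (j's share), so j prefers to contribute only if that share exceeds 1/5.8 = 0.1724; otherwise keeping the unit dominates.
Dana, Priya and Omar clear that bar, contributing 18 each; the remaining 5 contribute 0. Total contributed: 54.
The group account pays out 5.8 × 54 = 313.20 in total (split across the unequal shares, but the aggregate is all that matters for the group sum).
The 5 free-riders keep 18 each, adding 90. Group total = 90 + 313.20 = 403.20.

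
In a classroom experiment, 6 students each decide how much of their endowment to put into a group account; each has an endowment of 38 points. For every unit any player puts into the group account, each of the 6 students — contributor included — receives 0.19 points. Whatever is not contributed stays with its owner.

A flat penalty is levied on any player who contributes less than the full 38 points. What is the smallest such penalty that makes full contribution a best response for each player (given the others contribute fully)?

Given the others contribute fully, the best deviation is to contribute 0 (any partial contribution still incurs the fine and gives up units whose private return 0.19 is below 1).
Deviating from 38 to 0 saves 38 points but forfeits the deviator's share of the drop in the group account: 0.19 × 38 = 7.22.
So the deviation gain is 38 − 7.22 = 30.78, and the fine must be at least 30.78 points to wipe it out.

30.78 points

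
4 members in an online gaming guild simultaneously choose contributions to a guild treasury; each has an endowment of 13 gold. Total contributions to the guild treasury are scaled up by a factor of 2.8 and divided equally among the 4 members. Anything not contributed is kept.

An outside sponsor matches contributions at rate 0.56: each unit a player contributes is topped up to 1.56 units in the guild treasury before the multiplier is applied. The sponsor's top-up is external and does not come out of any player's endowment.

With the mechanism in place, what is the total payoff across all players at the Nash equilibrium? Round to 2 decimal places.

227.14 gold

The effective private return per unit is now 2.8 × 1.56 / 4 = 1.0920 > 1, so every player's dominant strategy flips to full contribution.
So the Nash equilibrium is full contribution by all 4; the group earns 2.8 × 1.56 × 52 = 227.14.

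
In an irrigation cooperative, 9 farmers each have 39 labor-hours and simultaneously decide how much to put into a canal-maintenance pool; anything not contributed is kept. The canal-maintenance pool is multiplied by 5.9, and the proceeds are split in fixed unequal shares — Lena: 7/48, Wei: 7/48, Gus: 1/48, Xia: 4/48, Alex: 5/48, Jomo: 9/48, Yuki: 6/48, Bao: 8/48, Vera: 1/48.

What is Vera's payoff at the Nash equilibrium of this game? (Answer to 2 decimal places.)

A player with share s gets back 5.9·s per unit contributed, so full contribution is dominant for anyone with s > 1/5.9 = 0.1695 and zero contribution is dominant for anyone below.
Only Jomo (9/48) clears that bar, contributing 39; the remaining 8 contribute 0. Total contributed: 39.
Vera keeps 39 and receives 5.9 × 39 × 1/48 = 4.79 from the canal-maintenance pool, for a payoff of 43.79.

43.79 labor-hours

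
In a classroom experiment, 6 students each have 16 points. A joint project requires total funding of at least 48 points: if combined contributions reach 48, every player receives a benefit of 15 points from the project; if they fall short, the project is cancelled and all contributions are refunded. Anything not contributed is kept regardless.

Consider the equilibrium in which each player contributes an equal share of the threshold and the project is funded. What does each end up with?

Equal share of the threshold: 48/6 = 8.
At this profile no one gains by cutting their contribution: any cut drops the total below 48, the project is cancelled, contributions are refunded, and the deviator ends with 16, which is less than 16 − 8 + 15 = 23. Contributing more than 8 just wastes the excess. So contributing exactly 8 is a best response.
Each player's payoff: 16 − 8 + 15 = 23.

23 points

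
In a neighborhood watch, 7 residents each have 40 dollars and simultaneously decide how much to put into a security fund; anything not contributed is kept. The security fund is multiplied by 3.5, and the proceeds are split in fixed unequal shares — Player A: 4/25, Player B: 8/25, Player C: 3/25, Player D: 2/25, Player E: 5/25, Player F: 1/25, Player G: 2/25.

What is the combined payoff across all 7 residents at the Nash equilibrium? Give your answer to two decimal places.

A player with share s gets back 3.5·s per unit contributed, so full contribution is dominant for anyone with s > 1/3.5 = 0.2857 and zero contribution is dominant for anyone below.
Only Player B (8/25) clears that bar, contributing 40; the remaining 6 contribute 0. Total contributed: 40.
The security fund pays out 3.5 × 40 = 140.00 in total (split across the unequal shares, but the aggregate is all that matters for the group sum).
The 6 free-riders keep 40 each, adding 240. Group total = 240 + 140.00 = 380.00.

380.00 dollars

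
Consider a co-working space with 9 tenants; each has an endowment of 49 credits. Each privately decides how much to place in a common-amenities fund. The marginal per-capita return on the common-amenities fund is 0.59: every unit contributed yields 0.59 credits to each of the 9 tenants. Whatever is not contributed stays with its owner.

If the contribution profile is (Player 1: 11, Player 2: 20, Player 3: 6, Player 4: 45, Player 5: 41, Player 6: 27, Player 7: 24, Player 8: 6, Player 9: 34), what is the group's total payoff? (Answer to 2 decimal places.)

1363.34 credits

Total contributed: 11 + 20 + 6 + 45 + 41 + 27 + 24 + 6 + 34 = 214; total kept: 9 × 49 − 214 = 227.
The common-amenities fund pays out 0.59 × 9 × 214 = 1136.34 in aggregate.
Group total = 227 + 1136.34 = 1363.34.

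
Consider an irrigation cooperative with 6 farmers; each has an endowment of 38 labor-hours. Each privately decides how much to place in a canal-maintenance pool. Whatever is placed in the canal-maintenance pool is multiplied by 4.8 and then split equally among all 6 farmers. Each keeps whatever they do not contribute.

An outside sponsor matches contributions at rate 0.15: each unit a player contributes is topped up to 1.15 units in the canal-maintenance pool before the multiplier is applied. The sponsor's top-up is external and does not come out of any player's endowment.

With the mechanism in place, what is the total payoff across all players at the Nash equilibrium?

228.00 labor-hours

The effective private return is 4.8 × 1.15 / 6 = 0.9200, which is still under 1, so the mechanism doesn't change anyone's dominant strategy: zero contribution.
At the Nash equilibrium no one contributes; group total payoff = 6 × 38 = 228.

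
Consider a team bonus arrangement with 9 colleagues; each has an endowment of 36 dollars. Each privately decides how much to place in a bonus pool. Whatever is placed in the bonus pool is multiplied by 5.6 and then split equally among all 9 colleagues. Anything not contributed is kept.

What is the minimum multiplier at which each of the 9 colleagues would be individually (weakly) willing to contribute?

A contributed unit returns (multiplier)/9 to its contributor.
This reaches 1 exactly when the multiplier is 9.

9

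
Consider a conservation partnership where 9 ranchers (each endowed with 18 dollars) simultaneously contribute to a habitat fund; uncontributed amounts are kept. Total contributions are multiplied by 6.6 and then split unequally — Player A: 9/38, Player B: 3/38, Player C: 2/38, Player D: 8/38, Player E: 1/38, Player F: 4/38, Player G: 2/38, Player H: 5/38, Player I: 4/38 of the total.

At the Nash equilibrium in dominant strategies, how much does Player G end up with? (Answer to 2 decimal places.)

30.51 dollars

A player with share s gets back 6.6·s per unit contributed, so full contribution is dominant for anyone with s > 1/6.6 = 0.1515 and zero contribution is dominant for anyone below.
Player A and Player D are above the threshold, contributing 18 each; the remaining 7 contribute 0. Total contributed: 36.
Player G keeps 18 and receives 6.6 × 36 × 2/38 = 12.51 from the habitat fund, for a payoff of 30.51.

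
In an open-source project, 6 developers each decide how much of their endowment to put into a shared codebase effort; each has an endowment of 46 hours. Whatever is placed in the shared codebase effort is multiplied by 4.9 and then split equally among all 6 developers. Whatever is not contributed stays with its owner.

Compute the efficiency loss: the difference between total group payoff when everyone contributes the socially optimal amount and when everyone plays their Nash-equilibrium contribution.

1076.40 hours

Each contributed unit returns 4.9/6 = 0.8167 to its contributor — below 1 — so contributing 0 is dominant for every player. At the Nash equilibrium everyone keeps their 46, and the group total is 6 × 46 = 276.
Each contributed unit returns 4.900 to the group as a whole (0.8167 to each of 6 players), which exceeds 1, so the social optimum is full contribution: group total = 4.900 × 276 = 1352.40.
Efficiency loss = 1352.40 − 276 = 1076.40.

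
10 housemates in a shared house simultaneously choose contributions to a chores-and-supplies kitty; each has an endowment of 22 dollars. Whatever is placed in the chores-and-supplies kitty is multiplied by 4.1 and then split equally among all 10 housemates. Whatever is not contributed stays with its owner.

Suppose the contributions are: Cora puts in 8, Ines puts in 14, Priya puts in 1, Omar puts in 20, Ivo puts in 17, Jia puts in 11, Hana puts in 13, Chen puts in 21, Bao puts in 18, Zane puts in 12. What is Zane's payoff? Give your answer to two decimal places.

65.35 dollars

Total contributed: 8 + 14 + 1 + 20 + 17 + 11 + 13 + 21 + 18 + 12 = 135.
Each receives 4.1 × 135 / 10 = 55.35 from the chores-and-supplies kitty.
Zane keeps 22 − 12 = 10, so Zane's payoff is 10 + 55.35 = 65.35.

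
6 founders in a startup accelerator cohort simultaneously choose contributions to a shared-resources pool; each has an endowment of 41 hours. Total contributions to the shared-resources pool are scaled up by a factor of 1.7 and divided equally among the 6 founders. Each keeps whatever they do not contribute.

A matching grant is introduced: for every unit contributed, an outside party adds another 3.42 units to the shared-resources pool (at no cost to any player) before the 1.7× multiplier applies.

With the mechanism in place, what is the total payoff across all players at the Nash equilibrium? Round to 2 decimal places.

1848.44 hours

The effective private return per unit is now 1.7 × 4.42 / 6 = 1.2523 > 1, so every player's dominant strategy flips to full contribution.
So the Nash equilibrium is full contribution by all 6; the group earns 1.7 × 4.42 × 246 = 1848.44.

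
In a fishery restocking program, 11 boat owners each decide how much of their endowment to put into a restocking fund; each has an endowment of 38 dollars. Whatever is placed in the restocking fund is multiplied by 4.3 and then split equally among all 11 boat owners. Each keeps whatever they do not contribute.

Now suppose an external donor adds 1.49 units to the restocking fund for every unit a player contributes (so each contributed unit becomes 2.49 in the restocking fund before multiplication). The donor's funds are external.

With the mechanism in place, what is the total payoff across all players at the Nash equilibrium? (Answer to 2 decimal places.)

The effective private return is 4.3 × 2.49 / 11 = 0.9734, which is still under 1, so the mechanism doesn't change anyone's dominant strategy: zero contribution.
At the Nash equilibrium no one contributes; group total payoff = 11 × 38 = 418.

418.00 dollars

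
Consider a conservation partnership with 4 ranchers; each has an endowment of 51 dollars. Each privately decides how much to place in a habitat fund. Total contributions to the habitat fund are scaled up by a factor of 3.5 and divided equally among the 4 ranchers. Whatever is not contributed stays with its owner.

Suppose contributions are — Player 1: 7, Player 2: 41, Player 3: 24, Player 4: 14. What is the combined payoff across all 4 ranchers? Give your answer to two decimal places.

Total contributed: 7 + 41 + 24 + 14 = 86; total kept: 4 × 51 − 86 = 118.
The habitat fund pays out 3.5 × 86 = 301.00 in aggregate.
Group total = 118 + 301.00 = 419.00.

419.00 dollars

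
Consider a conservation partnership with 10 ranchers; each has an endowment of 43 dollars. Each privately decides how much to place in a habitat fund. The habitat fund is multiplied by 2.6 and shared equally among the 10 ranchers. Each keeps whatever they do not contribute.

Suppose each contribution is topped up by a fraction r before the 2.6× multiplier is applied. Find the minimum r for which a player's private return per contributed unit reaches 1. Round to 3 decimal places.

With matching at rate r, one contributed unit becomes (1 + r) in the habitat fund and returns 2.6 × (1 + r) / 10 to the contributor.
Setting this equal to 1: 1 + r = 10/2.6 = 3.8462.
So the minimum matching rate is r = 3.8462 − 1 = 2.846.

2.846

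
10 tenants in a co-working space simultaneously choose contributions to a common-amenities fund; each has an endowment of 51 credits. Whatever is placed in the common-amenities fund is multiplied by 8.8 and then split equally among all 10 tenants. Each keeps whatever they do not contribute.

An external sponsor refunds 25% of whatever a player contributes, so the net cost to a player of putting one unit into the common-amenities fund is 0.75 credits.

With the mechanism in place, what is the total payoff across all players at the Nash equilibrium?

4615.50 credits

Under the mechanism each unit contributed yields (8.8/10) / 0.75 = 1.1733 back to its contributor per unit of net cost, which exceeds 1, making full contribution the dominant choice for everyone.
At the Nash equilibrium everyone contributes 51. Group total payoff = 10 × (51 × 0.25 + 8.8 × 51) = 4615.50.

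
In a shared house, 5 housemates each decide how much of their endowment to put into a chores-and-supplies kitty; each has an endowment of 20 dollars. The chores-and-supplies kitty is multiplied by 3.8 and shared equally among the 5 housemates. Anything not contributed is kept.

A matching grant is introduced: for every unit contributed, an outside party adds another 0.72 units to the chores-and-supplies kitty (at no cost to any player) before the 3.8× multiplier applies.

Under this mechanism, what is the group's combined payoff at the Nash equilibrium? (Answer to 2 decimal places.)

With the mechanism, a contributed unit returns 3.8 × 1.72 / 5 = 1.3072 per unit of net cost to the contributor — now above 1 — so contributing fully is weakly dominant for every player.
At the Nash equilibrium everyone contributes 20. Group total payoff = 3.8 × 1.72 × 100 = 653.60.

653.60 dollars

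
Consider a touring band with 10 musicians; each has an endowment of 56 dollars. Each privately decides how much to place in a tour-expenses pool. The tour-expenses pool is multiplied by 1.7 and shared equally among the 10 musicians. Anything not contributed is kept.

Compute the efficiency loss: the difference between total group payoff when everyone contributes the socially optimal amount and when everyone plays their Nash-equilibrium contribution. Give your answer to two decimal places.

Each contributed unit returns 1.7/10 = 0.1700 to its contributor — below 1 — so contributing 0 is dominant for every player. At the Nash equilibrium everyone keeps their 56, and the group total is 10 × 56 = 560.
Each contributed unit returns 1.700 to the group as a whole (0.1700 to each of 10 players), which exceeds 1, so the social optimum is full contribution: group total = 1.700 × 560 = 952.00.
Efficiency loss = 952.00 − 560 = 392.00.

392.00 dollars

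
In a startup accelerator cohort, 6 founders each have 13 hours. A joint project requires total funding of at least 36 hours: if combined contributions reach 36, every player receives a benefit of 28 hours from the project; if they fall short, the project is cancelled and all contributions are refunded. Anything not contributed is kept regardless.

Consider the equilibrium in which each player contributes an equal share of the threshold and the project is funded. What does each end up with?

35 hours

Equal share of the threshold: 36/6 = 6.
At this profile no one gains by cutting their contribution: any cut drops the total below 36, the project is cancelled, contributions are refunded, and the deviator ends with 13, which is less than 13 − 6 + 28 = 35. Contributing more than 6 just wastes the excess. So contributing exactly 6 is a best response.
Each player's payoff: 13 − 6 + 28 = 35.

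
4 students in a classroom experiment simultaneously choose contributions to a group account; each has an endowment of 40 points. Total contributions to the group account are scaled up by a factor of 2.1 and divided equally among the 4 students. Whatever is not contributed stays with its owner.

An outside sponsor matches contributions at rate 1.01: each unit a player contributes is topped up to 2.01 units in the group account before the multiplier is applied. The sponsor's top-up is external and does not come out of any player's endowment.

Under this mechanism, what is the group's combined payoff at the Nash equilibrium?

The effective private return per unit is now 2.1 × 2.01 / 4 = 1.0553 > 1, so every player's dominant strategy flips to full contribution.
At the Nash equilibrium everyone contributes 40. Group total payoff = 2.1 × 2.01 × 160 = 675.36.

675.36 points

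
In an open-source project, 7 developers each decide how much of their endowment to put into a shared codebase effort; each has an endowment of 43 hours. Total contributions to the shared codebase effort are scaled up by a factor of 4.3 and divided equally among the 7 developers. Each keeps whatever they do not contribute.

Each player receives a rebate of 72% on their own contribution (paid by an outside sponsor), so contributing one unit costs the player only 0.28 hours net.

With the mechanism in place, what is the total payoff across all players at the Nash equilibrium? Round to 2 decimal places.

Under the mechanism each unit contributed yields (4.3/7) / 0.28 = 2.1939 back to its contributor per unit of net cost, which exceeds 1, making full contribution the dominant choice for everyone.
So the Nash equilibrium is full contribution by all 7; the group earns 7 × (43 × 0.72 + 4.3 × 43) = 1511.02.

1511.02 hours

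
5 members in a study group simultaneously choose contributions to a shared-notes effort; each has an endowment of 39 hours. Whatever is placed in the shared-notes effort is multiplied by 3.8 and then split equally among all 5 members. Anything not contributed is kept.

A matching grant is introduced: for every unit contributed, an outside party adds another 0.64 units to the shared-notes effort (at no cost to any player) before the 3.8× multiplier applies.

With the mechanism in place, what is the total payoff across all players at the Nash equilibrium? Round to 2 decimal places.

Under the mechanism each unit contributed yields 3.8 × 1.64 / 5 = 1.2464 back to its contributor per unit of net cost, which exceeds 1, making full contribution the dominant choice for everyone.
So the Nash equilibrium is full contribution by all 5; the group earns 3.8 × 1.64 × 195 = 1215.24.

1215.24 hours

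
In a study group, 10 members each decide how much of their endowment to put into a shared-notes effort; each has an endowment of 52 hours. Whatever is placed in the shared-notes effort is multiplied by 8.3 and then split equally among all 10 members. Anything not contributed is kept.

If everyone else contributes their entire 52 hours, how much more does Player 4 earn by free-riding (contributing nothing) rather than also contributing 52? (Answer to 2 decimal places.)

8.84 hours

Switching from a contribution of 52 to 0 lets Player 4 keep an extra 52 hours, but lowers the shared-notes effort by 52, which costs Player 4 their own share of that drop: 8.3/10 × 52 = 43.16.
Net gain = 52 − 43.16 = 8.84. The private return per contributed unit (0.8300) is below 1, so free-riding is indeed the best response regardless of what the others do.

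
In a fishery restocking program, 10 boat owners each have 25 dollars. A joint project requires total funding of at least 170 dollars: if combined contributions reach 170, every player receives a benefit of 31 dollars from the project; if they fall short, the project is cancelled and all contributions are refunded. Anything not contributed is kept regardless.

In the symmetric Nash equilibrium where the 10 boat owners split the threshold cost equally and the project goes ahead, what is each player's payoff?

Equal share of the threshold: 170/10 = 17.
At this profile no one gains by cutting their contribution: any cut drops the total below 170, the project is cancelled, contributions are refunded, and the deviator ends with 25, which is less than 25 − 17 + 31 = 39. Contributing more than 17 just wastes the excess. So contributing exactly 17 is a best response.
Each player's payoff: 25 − 17 + 31 = 39.

39 dollars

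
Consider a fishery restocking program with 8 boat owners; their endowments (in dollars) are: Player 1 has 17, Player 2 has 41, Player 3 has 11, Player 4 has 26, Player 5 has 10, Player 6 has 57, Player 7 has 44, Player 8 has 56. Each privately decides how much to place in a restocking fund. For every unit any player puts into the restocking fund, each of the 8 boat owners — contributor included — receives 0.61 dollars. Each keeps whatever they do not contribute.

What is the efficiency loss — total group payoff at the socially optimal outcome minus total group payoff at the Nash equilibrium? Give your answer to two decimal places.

The private return per contributed unit is 0.61 < 1 for everyone, so the Nash equilibrium is zero contribution and the group total is Σ E_j = 17 + 41 + 11 + 26 + 10 + 57 + 44 + 56 = 262.
Each contributed unit returns 4.880 to the group, so the social optimum is full contribution by everyone: group total = 4.880 × 262 = 1278.56.
Efficiency loss = (4.880 − 1) × 262 = 1016.56.

1016.56 dollars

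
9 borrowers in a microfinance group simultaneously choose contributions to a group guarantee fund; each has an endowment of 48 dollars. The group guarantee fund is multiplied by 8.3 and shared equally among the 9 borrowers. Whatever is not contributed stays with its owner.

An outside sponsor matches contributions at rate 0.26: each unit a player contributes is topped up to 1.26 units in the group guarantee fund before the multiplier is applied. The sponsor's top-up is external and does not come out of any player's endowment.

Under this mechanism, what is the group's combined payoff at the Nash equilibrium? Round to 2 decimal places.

With the mechanism, a contributed unit returns 8.3 × 1.26 / 9 = 1.1620 per unit of net cost to the contributor — now above 1 — so contributing fully is weakly dominant for every player.
At the Nash equilibrium everyone contributes 48. Group total payoff = 8.3 × 1.26 × 432 = 4517.86.

4517.86 dollars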